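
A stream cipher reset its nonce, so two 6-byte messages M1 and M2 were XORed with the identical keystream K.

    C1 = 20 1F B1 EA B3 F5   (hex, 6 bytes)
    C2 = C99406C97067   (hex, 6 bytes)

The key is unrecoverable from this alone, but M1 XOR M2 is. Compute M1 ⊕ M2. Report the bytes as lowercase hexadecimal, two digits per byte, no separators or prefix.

C1 ⊕ C2 = (M1 ⊕ K) ⊕ (M2 ⊕ K) = M1 ⊕ M2 — the shared key cancels under XOR.
byte 0: 00100000 ⊕ 11001001 = 11101001
byte 1: 00011111 ⊕ 10010100 = 10001011
byte 2: 10110001 ⊕ 00000110 = 10110111
byte 3: 11101010 ⊕ 11001001 = 00100011
byte 4: 10110011 ⊕ 01110000 = 11000011
byte 5: 11110101 ⊕ 01100111 = 10010010

e98bb723c392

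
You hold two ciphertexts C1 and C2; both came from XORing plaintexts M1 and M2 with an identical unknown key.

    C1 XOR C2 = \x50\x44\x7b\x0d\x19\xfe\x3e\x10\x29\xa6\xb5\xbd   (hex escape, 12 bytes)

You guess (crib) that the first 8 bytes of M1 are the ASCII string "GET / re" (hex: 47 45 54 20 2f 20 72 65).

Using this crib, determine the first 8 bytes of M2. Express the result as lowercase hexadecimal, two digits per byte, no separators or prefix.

17012f2d36de4c75

Since C1 ⊕ C2 = M1 ⊕ M2, XORing with the guessed M1 bytes yields the corresponding M2 bytes: M2 = (C1 ⊕ C2) ⊕ M1.
byte 0: 50 ^ 47 = 17
byte 1: 44 ^ 45 = 01
byte 2: 7b ^ 54 = 2f
byte 3: 0d ^ 20 = 2d
byte 4: 19 ^ 2f = 36
byte 5: fe ^ 20 = de
byte 6: 3e ^ 72 = 4c
byte 7: 10 ^ 65 = 75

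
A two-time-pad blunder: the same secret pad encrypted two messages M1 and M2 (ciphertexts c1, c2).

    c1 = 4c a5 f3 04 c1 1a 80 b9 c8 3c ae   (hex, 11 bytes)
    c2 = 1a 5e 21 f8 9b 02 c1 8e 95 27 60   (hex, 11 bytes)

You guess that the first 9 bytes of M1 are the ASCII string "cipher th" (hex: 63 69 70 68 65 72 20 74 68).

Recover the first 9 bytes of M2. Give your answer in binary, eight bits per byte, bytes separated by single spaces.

00110101 10010010 10100010 10010100 00111111 01101010 01100001 01000011 00110101

First, c1 ⊕ c2 = (M1 ⊕ K) ⊕ (M2 ⊕ K) = M1 ⊕ M2, so the key drops out. Then M2 = (M1 ⊕ M2) ⊕ M1 over the first 9 bytes.
byte 0: (4c XOR 1a) XOR 63 = 56 XOR 63 = 35
byte 1: (a5 XOR 5e) XOR 69 = fb XOR 69 = 92
byte 2: (f3 XOR 21) XOR 70 = d2 XOR 70 = a2
byte 3: (04 XOR f8) XOR 68 = fc XOR 68 = 94
byte 4: (c1 XOR 9b) XOR 65 = 5a XOR 65 = 3f
byte 5: (1a XOR 02) XOR 72 = 18 XOR 72 = 6a
byte 6: (80 XOR c1) XOR 20 = 41 XOR 20 = 61
byte 7: (b9 XOR 8e) XOR 74 = 37 XOR 74 = 43
byte 8: (c8 XOR 95) XOR 68 = 5d XOR 68 = 35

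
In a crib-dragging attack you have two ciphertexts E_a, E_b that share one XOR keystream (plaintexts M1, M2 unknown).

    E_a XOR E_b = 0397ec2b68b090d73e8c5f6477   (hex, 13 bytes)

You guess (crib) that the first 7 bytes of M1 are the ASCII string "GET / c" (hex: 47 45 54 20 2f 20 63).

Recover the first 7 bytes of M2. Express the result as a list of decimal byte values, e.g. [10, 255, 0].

[68, 210, 184, 11, 71, 144, 243]

Since E_a ⊕ E_b = M1 ⊕ M2, XORing with the guessed M1 bytes yields the corresponding M2 bytes: M2 = (E_a ⊕ E_b) ⊕ M1.
03 xor 47 = 44
97 xor 45 = d2
ec xor 54 = b8
2b xor 20 = 0b
68 xor 2f = 47
b0 xor 20 = 90
90 xor 63 = f3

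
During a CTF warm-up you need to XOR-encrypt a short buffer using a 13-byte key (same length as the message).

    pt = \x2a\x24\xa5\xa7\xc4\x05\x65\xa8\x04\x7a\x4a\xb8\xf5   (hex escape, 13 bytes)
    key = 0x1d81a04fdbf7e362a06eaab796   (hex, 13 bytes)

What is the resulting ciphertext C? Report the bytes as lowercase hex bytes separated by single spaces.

37 a5 05 e8 1f f2 86 ca a4 14 e0 0f 63

XOR is its own inverse, so applying the key byte-wise gives the result directly.
 42 XOR  29 =  55
 36 XOR 129 = 165
165 XOR 160 =   5
167 XOR  79 = 232
196 XOR 219 =  31
  5 XOR 247 = 242
101 XOR 227 = 134
168 XOR  98 = 202
  4 XOR 160 = 164
122 XOR 110 =  20
 74 XOR 170 = 224
184 XOR 183 =  15
245 XOR 150 =  99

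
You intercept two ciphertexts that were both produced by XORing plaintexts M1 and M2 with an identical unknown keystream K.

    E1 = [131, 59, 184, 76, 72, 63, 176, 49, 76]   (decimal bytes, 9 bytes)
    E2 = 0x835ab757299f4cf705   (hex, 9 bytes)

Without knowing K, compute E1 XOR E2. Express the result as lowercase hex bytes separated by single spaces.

E1 ⊕ E2 = (M1 ⊕ K) ⊕ (M2 ⊕ K) = M1 ⊕ M2 — the shared key cancels under XOR.
131 ^ 131 =   0
 59 ^  90 =  97
184 ^ 183 =  15
 76 ^  87 =  27
 72 ^  41 =  97
 63 ^ 159 = 160
176 ^  76 = 252
 49 ^ 247 = 198
 76 ^   5 =  73

00 61 0f 1b 61 a0 fc c6 49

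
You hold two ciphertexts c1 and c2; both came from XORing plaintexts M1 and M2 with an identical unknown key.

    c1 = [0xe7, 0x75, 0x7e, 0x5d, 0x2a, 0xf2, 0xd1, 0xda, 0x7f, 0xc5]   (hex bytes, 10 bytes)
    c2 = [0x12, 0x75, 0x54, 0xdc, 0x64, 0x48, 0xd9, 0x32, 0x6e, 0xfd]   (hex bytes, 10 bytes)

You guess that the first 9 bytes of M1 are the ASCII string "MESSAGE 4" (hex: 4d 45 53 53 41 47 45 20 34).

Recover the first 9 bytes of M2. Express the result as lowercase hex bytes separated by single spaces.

b8 45 79 d2 0f fd 4d c8 25

First, c1 ⊕ c2 = (M1 ⊕ K) ⊕ (M2 ⊕ K) = M1 ⊕ M2, so the key drops out. Then M2 = (M1 ⊕ M2) ⊕ M1 over the first 9 bytes.
byte 0: (e7 ^ 12) ^ 4d = f5 ^ 4d = b8
byte 1: (75 ^ 75) ^ 45 = 00 ^ 45 = 45
byte 2: (7e ^ 54) ^ 53 = 2a ^ 53 = 79
byte 3: (5d ^ dc) ^ 53 = 81 ^ 53 = d2
byte 4: (2a ^ 64) ^ 41 = 4e ^ 41 = 0f
byte 5: (f2 ^ 48) ^ 47 = ba ^ 47 = fd
byte 6: (d1 ^ d9) ^ 45 = 08 ^ 45 = 4d
byte 7: (da ^ 32) ^ 20 = e8 ^ 20 = c8
byte 8: (7f ^ 6e) ^ 34 = 11 ^ 34 = 25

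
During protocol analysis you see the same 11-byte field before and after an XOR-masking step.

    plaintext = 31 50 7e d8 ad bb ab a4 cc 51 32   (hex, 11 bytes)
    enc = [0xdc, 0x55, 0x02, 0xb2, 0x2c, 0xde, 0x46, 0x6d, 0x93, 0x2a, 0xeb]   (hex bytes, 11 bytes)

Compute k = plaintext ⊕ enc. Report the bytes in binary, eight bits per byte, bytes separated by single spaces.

Since enc = plaintext ⊕ k, XORing both sides with plaintext gives k = plaintext ⊕ enc.
byte 0: 00110001 XOR 11011100 = 11101101
byte 1: 01010000 XOR 01010101 = 00000101
byte 2: 01111110 XOR 00000010 = 01111100
byte 3: 11011000 XOR 10110010 = 01101010
byte 4: 10101101 XOR 00101100 = 10000001
byte 5: 10111011 XOR 11011110 = 01100101
byte 6: 10101011 XOR 01000110 = 11101101
byte 7: 10100100 XOR 01101101 = 11001001
byte 8: 11001100 XOR 10010011 = 01011111
byte 9: 01010001 XOR 00101010 = 01111011
byte 10: 00110010 XOR 11101011 = 11011001

11101101 00000101 01111100 01101010 10000001 01100101 11101101 11001001 01011111 01111011 11011001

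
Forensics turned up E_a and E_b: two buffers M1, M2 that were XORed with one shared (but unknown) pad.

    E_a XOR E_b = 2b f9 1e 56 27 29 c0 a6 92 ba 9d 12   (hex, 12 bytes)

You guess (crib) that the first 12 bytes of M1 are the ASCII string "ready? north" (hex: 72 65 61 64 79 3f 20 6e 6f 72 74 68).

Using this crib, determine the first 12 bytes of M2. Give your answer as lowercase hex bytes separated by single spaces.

59 9c 7f 32 5e 16 e0 c8 fd c8 e9 7a

Since E_a ⊕ E_b = M1 ⊕ M2, XORing with the guessed M1 bytes yields the corresponding M2 bytes: M2 = (E_a ⊕ E_b) ⊕ M1.
byte 0: 2b ⊕ 72 = 59
byte 1: f9 ⊕ 65 = 9c
byte 2: 1e ⊕ 61 = 7f
byte 3: 56 ⊕ 64 = 32
byte 4: 27 ⊕ 79 = 5e
byte 5: 29 ⊕ 3f = 16
byte 6: c0 ⊕ 20 = e0
byte 7: a6 ⊕ 6e = c8
byte 8: 92 ⊕ 6f = fd
byte 9: ba ⊕ 72 = c8
byte 10: 9d ⊕ 74 = e9
byte 11: 12 ⊕ 68 = 7a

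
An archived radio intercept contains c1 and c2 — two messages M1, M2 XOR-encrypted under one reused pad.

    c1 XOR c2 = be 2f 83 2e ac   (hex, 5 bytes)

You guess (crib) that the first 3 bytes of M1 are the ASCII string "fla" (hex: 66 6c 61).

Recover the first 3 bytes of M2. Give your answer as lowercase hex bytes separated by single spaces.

d8 43 e2

Since c1 ⊕ c2 = M1 ⊕ M2, XORing with the guessed M1 bytes yields the corresponding M2 bytes: M2 = (c1 ⊕ c2) ⊕ M1.
be XOR 66 = d8
2f XOR 6c = 43
83 XOR 61 = e2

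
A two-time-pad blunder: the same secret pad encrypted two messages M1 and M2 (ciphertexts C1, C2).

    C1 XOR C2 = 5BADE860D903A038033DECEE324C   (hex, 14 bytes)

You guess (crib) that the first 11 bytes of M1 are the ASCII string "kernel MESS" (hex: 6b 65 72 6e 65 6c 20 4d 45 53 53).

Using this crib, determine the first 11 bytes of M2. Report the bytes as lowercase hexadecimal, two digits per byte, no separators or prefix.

30c89a0ebc6f8075466ebf

Since C1 ⊕ C2 = M1 ⊕ M2, XORing with the guessed M1 bytes yields the corresponding M2 bytes: M2 = (C1 ⊕ C2) ⊕ M1.
01011011 ⊕ 01101011 = 00110000
10101101 ⊕ 01100101 = 11001000
11101000 ⊕ 01110010 = 10011010
01100000 ⊕ 01101110 = 00001110
11011001 ⊕ 01100101 = 10111100
00000011 ⊕ 01101100 = 01101111
10100000 ⊕ 00100000 = 10000000
00111000 ⊕ 01001101 = 01110101
00000011 ⊕ 01000101 = 01000110
00111101 ⊕ 01010011 = 01101110
11101100 ⊕ 01010011 = 10111111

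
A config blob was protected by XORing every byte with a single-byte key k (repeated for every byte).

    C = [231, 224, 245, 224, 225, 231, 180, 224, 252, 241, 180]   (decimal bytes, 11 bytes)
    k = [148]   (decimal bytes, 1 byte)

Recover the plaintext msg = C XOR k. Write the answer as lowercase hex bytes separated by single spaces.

The 1-byte key repeats, so the effective keystream is 94 94 94 94 94 94 94 94 94 94 94.
byte 0: e7 ^ 94 = 73
byte 1: e0 ^ 94 = 74
byte 2: f5 ^ 94 = 61
byte 3: e0 ^ 94 = 74
byte 4: e1 ^ 94 = 75
byte 5: e7 ^ 94 = 73
byte 6: b4 ^ 94 = 20
byte 7: e0 ^ 94 = 74
byte 8: fc ^ 94 = 68
byte 9: f1 ^ 94 = 65
byte 10: b4 ^ 94 = 20

73 74 61 74 75 73 20 74 68 65 20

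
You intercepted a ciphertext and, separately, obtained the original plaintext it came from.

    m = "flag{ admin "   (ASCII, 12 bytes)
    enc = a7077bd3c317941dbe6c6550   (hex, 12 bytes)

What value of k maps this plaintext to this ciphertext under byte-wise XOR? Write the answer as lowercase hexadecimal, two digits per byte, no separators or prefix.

c16b1ab4b837f579d3050b70

Since enc = m ⊕ k, XORing both sides with m gives k = m ⊕ enc.
byte 0: 66 ^ a7 = c1
byte 1: 6c ^ 07 = 6b
byte 2: 61 ^ 7b = 1a
byte 3: 67 ^ d3 = b4
byte 4: 7b ^ c3 = b8
byte 5: 20 ^ 17 = 37
byte 6: 61 ^ 94 = f5
byte 7: 64 ^ 1d = 79
byte 8: 6d ^ be = d3
byte 9: 69 ^ 6c = 05
byte 10: 6e ^ 65 = 0b
byte 11: 20 ^ 50 = 70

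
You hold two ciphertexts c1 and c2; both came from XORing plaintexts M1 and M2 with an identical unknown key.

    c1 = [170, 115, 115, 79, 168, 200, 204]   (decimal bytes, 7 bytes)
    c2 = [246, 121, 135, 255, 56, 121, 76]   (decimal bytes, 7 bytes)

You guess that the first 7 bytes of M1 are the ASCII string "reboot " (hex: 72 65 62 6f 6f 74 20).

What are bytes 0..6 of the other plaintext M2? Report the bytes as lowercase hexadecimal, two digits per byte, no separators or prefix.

2e6f96dfffc5a0

First, c1 ⊕ c2 = (M1 ⊕ K) ⊕ (M2 ⊕ K) = M1 ⊕ M2, so the key drops out. Then M2 = (M1 ⊕ M2) ⊕ M1 over the first 7 bytes.
byte 0: (aa ⊕ f6) ⊕ 72 = 5c ⊕ 72 = 2e
byte 1: (73 ⊕ 79) ⊕ 65 = 0a ⊕ 65 = 6f
byte 2: (73 ⊕ 87) ⊕ 62 = f4 ⊕ 62 = 96
byte 3: (4f ⊕ ff) ⊕ 6f = b0 ⊕ 6f = df
byte 4: (a8 ⊕ 38) ⊕ 6f = 90 ⊕ 6f = ff
byte 5: (c8 ⊕ 79) ⊕ 74 = b1 ⊕ 74 = c5
byte 6: (cc ⊕ 4c) ⊕ 20 = 80 ⊕ 20 = a0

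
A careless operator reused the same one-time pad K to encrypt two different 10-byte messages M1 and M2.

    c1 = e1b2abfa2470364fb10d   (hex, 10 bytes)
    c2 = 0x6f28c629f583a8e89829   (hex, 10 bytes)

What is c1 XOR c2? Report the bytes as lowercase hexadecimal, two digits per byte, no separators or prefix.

c1 ⊕ c2 = (M1 ⊕ K) ⊕ (M2 ⊕ K) = M1 ⊕ M2 — the shared key cancels under XOR.
225 ⊕ 111 = 142
178 ⊕  40 = 154
171 ⊕ 198 = 109
250 ⊕  41 = 211
 36 ⊕ 245 = 209
112 ⊕ 131 = 243
 54 ⊕ 168 = 158
 79 ⊕ 232 = 167
177 ⊕ 152 =  41
 13 ⊕  41 =  36

8e9a6dd3d1f39ea72924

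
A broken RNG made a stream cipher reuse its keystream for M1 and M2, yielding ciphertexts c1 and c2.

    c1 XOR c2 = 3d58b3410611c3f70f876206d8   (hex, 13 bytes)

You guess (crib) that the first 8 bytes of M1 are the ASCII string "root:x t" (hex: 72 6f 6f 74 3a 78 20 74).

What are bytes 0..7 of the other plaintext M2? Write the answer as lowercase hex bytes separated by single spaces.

Since c1 ⊕ c2 = M1 ⊕ M2, XORing with the guessed M1 bytes yields the corresponding M2 bytes: M2 = (c1 ⊕ c2) ⊕ M1.
 61 xor 114 =  79
 88 xor 111 =  55
179 xor 111 = 220
 65 xor 116 =  53
  6 xor  58 =  60
 17 xor 120 = 105
195 xor  32 = 227
247 xor 116 = 131

4f 37 dc 35 3c 69 e3 83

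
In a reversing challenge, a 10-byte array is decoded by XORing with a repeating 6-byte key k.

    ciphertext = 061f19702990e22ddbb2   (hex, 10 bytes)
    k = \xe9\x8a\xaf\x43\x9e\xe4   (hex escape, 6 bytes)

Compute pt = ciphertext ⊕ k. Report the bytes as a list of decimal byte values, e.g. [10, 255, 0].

The 6-byte key repeats, so the effective keystream is e9 8a af 43 9e e4 e9 8a af 43.
byte 0: 06 ^ e9 = ef
byte 1: 1f ^ 8a = 95
byte 2: 19 ^ af = b6
byte 3: 70 ^ 43 = 33
byte 4: 29 ^ 9e = b7
byte 5: 90 ^ e4 = 74
byte 6: e2 ^ e9 = 0b
byte 7: 2d ^ 8a = a7
byte 8: db ^ af = 74
byte 9: b2 ^ 43 = f1

[239, 149, 182, 51, 183, 116, 11, 167, 116, 241]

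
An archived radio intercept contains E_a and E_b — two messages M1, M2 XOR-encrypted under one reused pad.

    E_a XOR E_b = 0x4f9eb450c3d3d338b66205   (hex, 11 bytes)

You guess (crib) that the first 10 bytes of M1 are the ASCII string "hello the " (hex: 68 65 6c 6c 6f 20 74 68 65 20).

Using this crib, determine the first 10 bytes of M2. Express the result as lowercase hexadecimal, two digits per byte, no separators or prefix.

Since E_a ⊕ E_b = M1 ⊕ M2, XORing with the guessed M1 bytes yields the corresponding M2 bytes: M2 = (E_a ⊕ E_b) ⊕ M1.
4f ⊕ 68 = 27
9e ⊕ 65 = fb
b4 ⊕ 6c = d8
50 ⊕ 6c = 3c
c3 ⊕ 6f = ac
d3 ⊕ 20 = f3
d3 ⊕ 74 = a7
38 ⊕ 68 = 50
b6 ⊕ 65 = d3
62 ⊕ 20 = 42

27fbd83cacf3a750d342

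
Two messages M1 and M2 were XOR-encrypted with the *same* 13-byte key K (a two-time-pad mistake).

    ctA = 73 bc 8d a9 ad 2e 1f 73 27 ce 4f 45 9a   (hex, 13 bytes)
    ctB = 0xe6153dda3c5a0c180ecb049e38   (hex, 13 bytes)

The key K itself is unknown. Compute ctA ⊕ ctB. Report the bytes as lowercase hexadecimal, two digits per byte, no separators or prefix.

ctA ⊕ ctB = (M1 ⊕ K) ⊕ (M2 ⊕ K) = M1 ⊕ M2 — the shared key cancels under XOR.
byte 0: 73 ⊕ e6 = 95
byte 1: bc ⊕ 15 = a9
byte 2: 8d ⊕ 3d = b0
byte 3: a9 ⊕ da = 73
byte 4: ad ⊕ 3c = 91
byte 5: 2e ⊕ 5a = 74
byte 6: 1f ⊕ 0c = 13
byte 7: 73 ⊕ 18 = 6b
byte 8: 27 ⊕ 0e = 29
byte 9: ce ⊕ cb = 05
byte 10: 4f ⊕ 04 = 4b
byte 11: 45 ⊕ 9e = db
byte 12: 9a ⊕ 38 = a2

95a9b0739174136b29054bdba2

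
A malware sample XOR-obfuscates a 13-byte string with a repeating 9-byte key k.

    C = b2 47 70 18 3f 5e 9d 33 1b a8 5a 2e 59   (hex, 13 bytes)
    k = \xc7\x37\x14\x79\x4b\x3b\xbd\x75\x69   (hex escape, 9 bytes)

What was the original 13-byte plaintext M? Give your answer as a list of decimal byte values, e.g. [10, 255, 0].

[117, 112, 100, 97, 116, 101, 32, 70, 114, 111, 109, 58, 32]

The 9-byte key repeats, so the effective keystream is c7 37 14 79 4b 3b bd 75 69 c7 37 14 79.
byte 0: b2 XOR c7 = 75
byte 1: 47 XOR 37 = 70
byte 2: 70 XOR 14 = 64
byte 3: 18 XOR 79 = 61
byte 4: 3f XOR 4b = 74
byte 5: 5e XOR 3b = 65
byte 6: 9d XOR bd = 20
byte 7: 33 XOR 75 = 46
byte 8: 1b XOR 69 = 72
byte 9: a8 XOR c7 = 6f
byte 10: 5a XOR 37 = 6d
byte 11: 2e XOR 14 = 3a
byte 12: 59 XOR 79 = 20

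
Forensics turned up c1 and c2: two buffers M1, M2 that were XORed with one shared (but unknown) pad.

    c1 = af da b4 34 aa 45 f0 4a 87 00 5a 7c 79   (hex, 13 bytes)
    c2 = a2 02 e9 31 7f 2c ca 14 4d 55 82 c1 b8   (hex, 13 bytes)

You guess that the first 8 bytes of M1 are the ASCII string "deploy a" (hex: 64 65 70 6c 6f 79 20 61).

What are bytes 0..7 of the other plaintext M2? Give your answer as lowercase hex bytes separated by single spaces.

69 bd 2d 69 ba 10 1a 3f

First, c1 ⊕ c2 = (M1 ⊕ K) ⊕ (M2 ⊕ K) = M1 ⊕ M2, so the key drops out. Then M2 = (M1 ⊕ M2) ⊕ M1 over the first 8 bytes.
byte 0: (af ^ a2) ^ 64 = 0d ^ 64 = 69
byte 1: (da ^ 02) ^ 65 = d8 ^ 65 = bd
byte 2: (b4 ^ e9) ^ 70 = 5d ^ 70 = 2d
byte 3: (34 ^ 31) ^ 6c = 05 ^ 6c = 69
byte 4: (aa ^ 7f) ^ 6f = d5 ^ 6f = ba
byte 5: (45 ^ 2c) ^ 79 = 69 ^ 79 = 10
byte 6: (f0 ^ ca) ^ 20 = 3a ^ 20 = 1a
byte 7: (4a ^ 14) ^ 61 = 5e ^ 61 = 3f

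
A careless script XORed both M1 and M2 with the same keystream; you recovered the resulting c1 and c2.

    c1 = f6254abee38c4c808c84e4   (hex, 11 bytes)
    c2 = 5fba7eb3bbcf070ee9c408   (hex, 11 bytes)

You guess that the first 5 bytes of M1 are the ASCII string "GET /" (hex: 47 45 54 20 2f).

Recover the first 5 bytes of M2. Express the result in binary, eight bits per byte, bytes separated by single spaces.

First, c1 ⊕ c2 = (M1 ⊕ K) ⊕ (M2 ⊕ K) = M1 ⊕ M2, so the key drops out. Then M2 = (M1 ⊕ M2) ⊕ M1 over the first 5 bytes.
byte 0: (f6 ^ 5f) ^ 47 = a9 ^ 47 = ee
byte 1: (25 ^ ba) ^ 45 = 9f ^ 45 = da
byte 2: (4a ^ 7e) ^ 54 = 34 ^ 54 = 60
byte 3: (be ^ b3) ^ 20 = 0d ^ 20 = 2d
byte 4: (e3 ^ bb) ^ 2f = 58 ^ 2f = 77

11101110 11011010 01100000 00101101 01110111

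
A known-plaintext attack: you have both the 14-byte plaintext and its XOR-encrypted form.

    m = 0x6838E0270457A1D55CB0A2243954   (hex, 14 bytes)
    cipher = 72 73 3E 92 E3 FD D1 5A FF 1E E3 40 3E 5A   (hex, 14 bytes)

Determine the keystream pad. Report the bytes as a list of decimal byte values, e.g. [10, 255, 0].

[26, 75, 222, 181, 231, 170, 112, 143, 163, 174, 65, 100, 7, 14]

Since cipher = m ⊕ pad, XORing both sides with m gives pad = m ⊕ cipher.
68 XOR 72 = 1a
38 XOR 73 = 4b
e0 XOR 3e = de
27 XOR 92 = b5
04 XOR e3 = e7
57 XOR fd = aa
a1 XOR d1 = 70
d5 XOR 5a = 8f
5c XOR ff = a3
b0 XOR 1e = ae
a2 XOR e3 = 41
24 XOR 40 = 64
39 XOR 3e = 07
54 XOR 5a = 0e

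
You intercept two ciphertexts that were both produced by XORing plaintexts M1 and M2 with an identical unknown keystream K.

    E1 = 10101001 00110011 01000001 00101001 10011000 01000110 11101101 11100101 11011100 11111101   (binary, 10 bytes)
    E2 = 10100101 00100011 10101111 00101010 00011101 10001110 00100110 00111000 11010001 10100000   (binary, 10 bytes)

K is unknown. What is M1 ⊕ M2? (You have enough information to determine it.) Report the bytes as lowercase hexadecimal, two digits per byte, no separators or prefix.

E1 ⊕ E2 = (M1 ⊕ K) ⊕ (M2 ⊕ K) = M1 ⊕ M2 — the shared key cancels under XOR.
byte 0: 10101001 xor 10100101 = 00001100
byte 1: 00110011 xor 00100011 = 00010000
byte 2: 01000001 xor 10101111 = 11101110
byte 3: 00101001 xor 00101010 = 00000011
byte 4: 10011000 xor 00011101 = 10000101
byte 5: 01000110 xor 10001110 = 11001000
byte 6: 11101101 xor 00100110 = 11001011
byte 7: 11100101 xor 00111000 = 11011101
byte 8: 11011100 xor 11010001 = 00001101
byte 9: 11111101 xor 10100000 = 01011101

0c10ee0385c8cbdd0d5d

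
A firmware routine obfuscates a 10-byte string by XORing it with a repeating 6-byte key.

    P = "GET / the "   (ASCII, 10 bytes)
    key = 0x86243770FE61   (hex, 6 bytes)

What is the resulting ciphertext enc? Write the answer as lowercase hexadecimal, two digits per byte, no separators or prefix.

c1616350d141f24c5250

The 6-byte key repeats, so the effective keystream is 86 24 37 70 fe 61 86 24 37 70.
byte 0: 47 XOR 86 = c1
byte 1: 45 XOR 24 = 61
byte 2: 54 XOR 37 = 63
byte 3: 20 XOR 70 = 50
byte 4: 2f XOR fe = d1
byte 5: 20 XOR 61 = 41
byte 6: 74 XOR 86 = f2
byte 7: 68 XOR 24 = 4c
byte 8: 65 XOR 37 = 52
byte 9: 20 XOR 70 = 50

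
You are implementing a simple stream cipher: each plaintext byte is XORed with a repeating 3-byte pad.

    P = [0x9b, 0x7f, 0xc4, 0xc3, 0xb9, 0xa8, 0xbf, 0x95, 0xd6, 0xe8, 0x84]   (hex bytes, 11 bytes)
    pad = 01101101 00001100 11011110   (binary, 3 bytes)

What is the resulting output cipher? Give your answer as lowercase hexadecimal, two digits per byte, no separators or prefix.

f6731aaeb576d299088588

The 3-byte key repeats, so the effective keystream is 6d 0c de 6d 0c de 6d 0c de 6d 0c.
byte 0: 155 XOR 109 = 246
byte 1: 127 XOR  12 = 115
byte 2: 196 XOR 222 =  26
byte 3: 195 XOR 109 = 174
byte 4: 185 XOR  12 = 181
byte 5: 168 XOR 222 = 118
byte 6: 191 XOR 109 = 210
byte 7: 149 XOR  12 = 153
byte 8: 214 XOR 222 =   8
byte 9: 232 XOR 109 = 133
byte 10: 132 XOR  12 = 136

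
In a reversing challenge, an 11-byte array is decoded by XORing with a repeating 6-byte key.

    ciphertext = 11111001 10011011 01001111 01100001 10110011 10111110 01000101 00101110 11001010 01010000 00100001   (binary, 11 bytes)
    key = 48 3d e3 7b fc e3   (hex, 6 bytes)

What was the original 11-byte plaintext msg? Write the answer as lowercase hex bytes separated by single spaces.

b1 a6 ac 1a 4f 5d 0d 13 29 2b dd

The 6-byte key repeats, so the effective keystream is 48 3d e3 7b fc e3 48 3d e3 7b fc.
byte 0: f9 ⊕ 48 = b1
byte 1: 9b ⊕ 3d = a6
byte 2: 4f ⊕ e3 = ac
byte 3: 61 ⊕ 7b = 1a
byte 4: b3 ⊕ fc = 4f
byte 5: be ⊕ e3 = 5d
byte 6: 45 ⊕ 48 = 0d
byte 7: 2e ⊕ 3d = 13
byte 8: ca ⊕ e3 = 29
byte 9: 50 ⊕ 7b = 2b
byte 10: 21 ⊕ fc = dd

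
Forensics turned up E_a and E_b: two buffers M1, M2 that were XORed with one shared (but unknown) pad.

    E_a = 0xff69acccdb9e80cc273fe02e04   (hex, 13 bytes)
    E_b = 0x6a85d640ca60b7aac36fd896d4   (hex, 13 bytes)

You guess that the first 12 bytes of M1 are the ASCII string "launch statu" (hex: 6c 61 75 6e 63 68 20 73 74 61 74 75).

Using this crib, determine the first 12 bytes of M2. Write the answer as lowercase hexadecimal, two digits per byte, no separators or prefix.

First, E_a ⊕ E_b = (M1 ⊕ K) ⊕ (M2 ⊕ K) = M1 ⊕ M2, so the key drops out. Then M2 = (M1 ⊕ M2) ⊕ M1 over the first 12 bytes.
byte 0: (ff ⊕ 6a) ⊕ 6c = 95 ⊕ 6c = f9
byte 1: (69 ⊕ 85) ⊕ 61 = ec ⊕ 61 = 8d
byte 2: (ac ⊕ d6) ⊕ 75 = 7a ⊕ 75 = 0f
byte 3: (cc ⊕ 40) ⊕ 6e = 8c ⊕ 6e = e2
byte 4: (db ⊕ ca) ⊕ 63 = 11 ⊕ 63 = 72
byte 5: (9e ⊕ 60) ⊕ 68 = fe ⊕ 68 = 96
byte 6: (80 ⊕ b7) ⊕ 20 = 37 ⊕ 20 = 17
byte 7: (cc ⊕ aa) ⊕ 73 = 66 ⊕ 73 = 15
byte 8: (27 ⊕ c3) ⊕ 74 = e4 ⊕ 74 = 90
byte 9: (3f ⊕ 6f) ⊕ 61 = 50 ⊕ 61 = 31
byte 10: (e0 ⊕ d8) ⊕ 74 = 38 ⊕ 74 = 4c
byte 11: (2e ⊕ 96) ⊕ 75 = b8 ⊕ 75 = cd

f98d0fe27296171590314ccd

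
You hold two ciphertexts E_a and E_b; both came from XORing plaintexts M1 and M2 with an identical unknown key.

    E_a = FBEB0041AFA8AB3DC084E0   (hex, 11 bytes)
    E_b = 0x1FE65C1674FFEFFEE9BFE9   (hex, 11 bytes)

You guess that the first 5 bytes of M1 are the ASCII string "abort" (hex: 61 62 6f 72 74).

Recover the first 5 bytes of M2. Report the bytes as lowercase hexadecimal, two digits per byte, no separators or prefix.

856f3325af

First, E_a ⊕ E_b = (M1 ⊕ K) ⊕ (M2 ⊕ K) = M1 ⊕ M2, so the key drops out. Then M2 = (M1 ⊕ M2) ⊕ M1 over the first 5 bytes.
byte 0: (fb xor 1f) xor 61 = e4 xor 61 = 85
byte 1: (eb xor e6) xor 62 = 0d xor 62 = 6f
byte 2: (00 xor 5c) xor 6f = 5c xor 6f = 33
byte 3: (41 xor 16) xor 72 = 57 xor 72 = 25
byte 4: (af xor 74) xor 74 = db xor 74 = af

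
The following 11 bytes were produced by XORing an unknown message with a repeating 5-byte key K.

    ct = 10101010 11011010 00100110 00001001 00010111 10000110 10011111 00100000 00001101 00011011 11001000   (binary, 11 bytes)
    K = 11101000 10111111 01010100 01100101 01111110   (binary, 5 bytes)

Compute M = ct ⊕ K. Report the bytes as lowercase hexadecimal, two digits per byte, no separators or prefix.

4265726c696e2074686520

The 5-byte key repeats, so the effective keystream is e8 bf 54 65 7e e8 bf 54 65 7e e8.
byte 0: aa ^ e8 = 42
byte 1: da ^ bf = 65
byte 2: 26 ^ 54 = 72
byte 3: 09 ^ 65 = 6c
byte 4: 17 ^ 7e = 69
byte 5: 86 ^ e8 = 6e
byte 6: 9f ^ bf = 20
byte 7: 20 ^ 54 = 74
byte 8: 0d ^ 65 = 68
byte 9: 1b ^ 7e = 65
byte 10: c8 ^ e8 = 20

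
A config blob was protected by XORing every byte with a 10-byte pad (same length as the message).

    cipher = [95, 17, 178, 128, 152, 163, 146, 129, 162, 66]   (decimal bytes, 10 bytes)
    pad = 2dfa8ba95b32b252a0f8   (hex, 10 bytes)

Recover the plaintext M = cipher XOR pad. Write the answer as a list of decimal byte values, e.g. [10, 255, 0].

 95 ^  45 = 114
 17 ^ 250 = 235
178 ^ 139 =  57
128 ^ 169 =  41
152 ^  91 = 195
163 ^  50 = 145
146 ^ 178 =  32
129 ^  82 = 211
162 ^ 160 =   2
 66 ^ 248 = 186

[114, 235, 57, 41, 195, 145, 32, 211, 2, 186]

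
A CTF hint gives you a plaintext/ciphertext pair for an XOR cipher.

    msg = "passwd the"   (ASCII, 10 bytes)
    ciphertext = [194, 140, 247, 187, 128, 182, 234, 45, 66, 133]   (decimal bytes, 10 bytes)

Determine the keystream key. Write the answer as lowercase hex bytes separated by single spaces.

b2 ed 84 c8 f7 d2 ca 59 2a e0

Since ciphertext = msg ⊕ key, XORing both sides with msg gives key = msg ⊕ ciphertext.
byte 0: 112 ⊕ 194 = 178
byte 1:  97 ⊕ 140 = 237
byte 2: 115 ⊕ 247 = 132
byte 3: 115 ⊕ 187 = 200
byte 4: 119 ⊕ 128 = 247
byte 5: 100 ⊕ 182 = 210
byte 6:  32 ⊕ 234 = 202
byte 7: 116 ⊕  45 =  89
byte 8: 104 ⊕  66 =  42
byte 9: 101 ⊕ 133 = 224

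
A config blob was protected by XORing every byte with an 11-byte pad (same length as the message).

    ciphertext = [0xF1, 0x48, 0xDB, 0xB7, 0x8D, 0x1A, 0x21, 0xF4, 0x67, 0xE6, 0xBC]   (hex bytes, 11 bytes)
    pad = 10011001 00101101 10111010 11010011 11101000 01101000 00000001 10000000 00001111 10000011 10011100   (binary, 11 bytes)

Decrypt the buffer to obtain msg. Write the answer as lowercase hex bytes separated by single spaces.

68 65 61 64 65 72 20 74 68 65 20

11110001 ^ 10011001 = 01101000
01001000 ^ 00101101 = 01100101
11011011 ^ 10111010 = 01100001
10110111 ^ 11010011 = 01100100
10001101 ^ 11101000 = 01100101
00011010 ^ 01101000 = 01110010
00100001 ^ 00000001 = 00100000
11110100 ^ 10000000 = 01110100
01100111 ^ 00001111 = 01101000
11100110 ^ 10000011 = 01100101
10111100 ^ 10011100 = 00100000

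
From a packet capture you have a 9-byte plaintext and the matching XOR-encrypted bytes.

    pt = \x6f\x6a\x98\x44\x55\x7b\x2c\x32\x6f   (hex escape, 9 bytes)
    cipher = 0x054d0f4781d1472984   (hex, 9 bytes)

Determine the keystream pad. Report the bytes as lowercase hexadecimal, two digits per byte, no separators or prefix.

6a279703d4aa6b1beb

Since cipher = pt ⊕ pad, XORing both sides with pt gives pad = pt ⊕ cipher.
byte 0: 111 ^   5 = 106
byte 1: 106 ^  77 =  39
byte 2: 152 ^  15 = 151
byte 3:  68 ^  71 =   3
byte 4:  85 ^ 129 = 212
byte 5: 123 ^ 209 = 170
byte 6:  44 ^  71 = 107
byte 7:  50 ^  41 =  27
byte 8: 111 ^ 132 = 235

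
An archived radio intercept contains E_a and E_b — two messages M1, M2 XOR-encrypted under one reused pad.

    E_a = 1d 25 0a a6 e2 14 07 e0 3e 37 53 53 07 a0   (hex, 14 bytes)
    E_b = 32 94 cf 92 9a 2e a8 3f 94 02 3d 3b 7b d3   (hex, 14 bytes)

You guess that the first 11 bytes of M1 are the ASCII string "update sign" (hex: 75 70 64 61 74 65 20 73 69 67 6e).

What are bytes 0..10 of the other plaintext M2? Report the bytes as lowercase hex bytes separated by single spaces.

5a c1 a1 55 0c 5f 8f ac c3 52 00

First, E_a ⊕ E_b = (M1 ⊕ K) ⊕ (M2 ⊕ K) = M1 ⊕ M2, so the key drops out. Then M2 = (M1 ⊕ M2) ⊕ M1 over the first 11 bytes.
byte 0: (1d ^ 32) ^ 75 = 2f ^ 75 = 5a
byte 1: (25 ^ 94) ^ 70 = b1 ^ 70 = c1
byte 2: (0a ^ cf) ^ 64 = c5 ^ 64 = a1
byte 3: (a6 ^ 92) ^ 61 = 34 ^ 61 = 55
byte 4: (e2 ^ 9a) ^ 74 = 78 ^ 74 = 0c
byte 5: (14 ^ 2e) ^ 65 = 3a ^ 65 = 5f
byte 6: (07 ^ a8) ^ 20 = af ^ 20 = 8f
byte 7: (e0 ^ 3f) ^ 73 = df ^ 73 = ac
byte 8: (3e ^ 94) ^ 69 = aa ^ 69 = c3
byte 9: (37 ^ 02) ^ 67 = 35 ^ 67 = 52
byte 10: (53 ^ 3d) ^ 6e = 6e ^ 6e = 00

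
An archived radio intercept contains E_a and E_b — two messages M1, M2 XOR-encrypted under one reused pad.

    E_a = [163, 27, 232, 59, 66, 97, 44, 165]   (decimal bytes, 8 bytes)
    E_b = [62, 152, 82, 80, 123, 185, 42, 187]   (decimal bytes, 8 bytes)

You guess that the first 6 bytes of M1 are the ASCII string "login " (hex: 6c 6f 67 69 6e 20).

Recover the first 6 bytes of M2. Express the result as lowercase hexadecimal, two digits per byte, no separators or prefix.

First, E_a ⊕ E_b = (M1 ⊕ K) ⊕ (M2 ⊕ K) = M1 ⊕ M2, so the key drops out. Then M2 = (M1 ⊕ M2) ⊕ M1 over the first 6 bytes.
byte 0: (a3 xor 3e) xor 6c = 9d xor 6c = f1
byte 1: (1b xor 98) xor 6f = 83 xor 6f = ec
byte 2: (e8 xor 52) xor 67 = ba xor 67 = dd
byte 3: (3b xor 50) xor 69 = 6b xor 69 = 02
byte 4: (42 xor 7b) xor 6e = 39 xor 6e = 57
byte 5: (61 xor b9) xor 20 = d8 xor 20 = f8

f1ecdd0257f8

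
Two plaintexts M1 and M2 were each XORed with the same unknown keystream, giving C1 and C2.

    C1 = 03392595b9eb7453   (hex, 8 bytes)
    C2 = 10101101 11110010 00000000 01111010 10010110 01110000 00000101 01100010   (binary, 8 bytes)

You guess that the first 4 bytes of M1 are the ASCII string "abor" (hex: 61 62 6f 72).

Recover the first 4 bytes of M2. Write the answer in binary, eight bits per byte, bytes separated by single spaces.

11001111 10101001 01001010 10011101

First, C1 ⊕ C2 = (M1 ⊕ K) ⊕ (M2 ⊕ K) = M1 ⊕ M2, so the key drops out. Then M2 = (M1 ⊕ M2) ⊕ M1 over the first 4 bytes.
byte 0: (03 XOR ad) XOR 61 = ae XOR 61 = cf
byte 1: (39 XOR f2) XOR 62 = cb XOR 62 = a9
byte 2: (25 XOR 00) XOR 6f = 25 XOR 6f = 4a
byte 3: (95 XOR 7a) XOR 72 = ef XOR 72 = 9d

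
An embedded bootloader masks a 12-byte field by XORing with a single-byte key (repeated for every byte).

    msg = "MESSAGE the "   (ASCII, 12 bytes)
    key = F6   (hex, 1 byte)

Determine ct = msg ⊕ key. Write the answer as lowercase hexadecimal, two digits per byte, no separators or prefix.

The 1-byte key repeats, so the effective keystream is f6 f6 f6 f6 f6 f6 f6 f6 f6 f6 f6 f6.
byte 0: 01001101 ^ 11110110 = 10111011
byte 1: 01000101 ^ 11110110 = 10110011
byte 2: 01010011 ^ 11110110 = 10100101
byte 3: 01010011 ^ 11110110 = 10100101
byte 4: 01000001 ^ 11110110 = 10110111
byte 5: 01000111 ^ 11110110 = 10110001
byte 6: 01000101 ^ 11110110 = 10110011
byte 7: 00100000 ^ 11110110 = 11010110
byte 8: 01110100 ^ 11110110 = 10000010
byte 9: 01101000 ^ 11110110 = 10011110
byte 10: 01100101 ^ 11110110 = 10010011
byte 11: 00100000 ^ 11110110 = 11010110

bbb3a5a5b7b1b3d6829e93d6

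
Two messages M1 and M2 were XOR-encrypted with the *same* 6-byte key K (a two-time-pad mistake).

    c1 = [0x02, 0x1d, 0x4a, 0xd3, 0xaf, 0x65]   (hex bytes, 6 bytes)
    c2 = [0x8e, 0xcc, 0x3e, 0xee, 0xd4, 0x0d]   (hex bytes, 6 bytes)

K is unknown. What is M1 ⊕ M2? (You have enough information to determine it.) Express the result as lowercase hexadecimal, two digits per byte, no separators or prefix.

c1 ⊕ c2 = (M1 ⊕ K) ⊕ (M2 ⊕ K) = M1 ⊕ M2 — the shared key cancels under XOR.
02 ^ 8e = 8c
1d ^ cc = d1
4a ^ 3e = 74
d3 ^ ee = 3d
af ^ d4 = 7b
65 ^ 0d = 68

8cd1743d7b68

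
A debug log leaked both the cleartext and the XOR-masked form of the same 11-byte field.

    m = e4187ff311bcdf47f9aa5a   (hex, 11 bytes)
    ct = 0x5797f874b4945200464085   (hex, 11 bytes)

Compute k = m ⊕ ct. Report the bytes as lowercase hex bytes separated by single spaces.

Since ct = m ⊕ k, XORing both sides with m gives k = m ⊕ ct.
228 ^  87 = 179
 24 ^ 151 = 143
127 ^ 248 = 135
243 ^ 116 = 135
 17 ^ 180 = 165
188 ^ 148 =  40
223 ^  82 = 141
 71 ^   0 =  71
249 ^  70 = 191
170 ^  64 = 234
 90 ^ 133 = 223

b3 8f 87 87 a5 28 8d 47 bf ea df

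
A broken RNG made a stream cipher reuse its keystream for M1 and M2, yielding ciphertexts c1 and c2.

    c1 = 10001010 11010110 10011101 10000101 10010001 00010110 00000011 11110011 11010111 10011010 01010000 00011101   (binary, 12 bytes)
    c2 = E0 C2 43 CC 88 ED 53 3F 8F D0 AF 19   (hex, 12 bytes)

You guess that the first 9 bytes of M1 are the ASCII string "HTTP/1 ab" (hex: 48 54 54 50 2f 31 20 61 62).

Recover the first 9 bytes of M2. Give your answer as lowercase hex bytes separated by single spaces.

22 40 8a 19 36 ca 70 ad 3a

First, c1 ⊕ c2 = (M1 ⊕ K) ⊕ (M2 ⊕ K) = M1 ⊕ M2, so the key drops out. Then M2 = (M1 ⊕ M2) ⊕ M1 over the first 9 bytes.
byte 0: (8a ^ e0) ^ 48 = 6a ^ 48 = 22
byte 1: (d6 ^ c2) ^ 54 = 14 ^ 54 = 40
byte 2: (9d ^ 43) ^ 54 = de ^ 54 = 8a
byte 3: (85 ^ cc) ^ 50 = 49 ^ 50 = 19
byte 4: (91 ^ 88) ^ 2f = 19 ^ 2f = 36
byte 5: (16 ^ ed) ^ 31 = fb ^ 31 = ca
byte 6: (03 ^ 53) ^ 20 = 50 ^ 20 = 70
byte 7: (f3 ^ 3f) ^ 61 = cc ^ 61 = ad
byte 8: (d7 ^ 8f) ^ 62 = 58 ^ 62 = 3a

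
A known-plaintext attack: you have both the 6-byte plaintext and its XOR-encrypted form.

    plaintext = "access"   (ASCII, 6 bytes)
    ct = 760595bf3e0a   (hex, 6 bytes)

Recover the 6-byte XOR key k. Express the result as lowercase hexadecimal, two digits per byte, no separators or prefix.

1766f6da4d79

Since ct = plaintext ⊕ k, XORing both sides with plaintext gives k = plaintext ⊕ ct.
61 ^ 76 = 17
63 ^ 05 = 66
63 ^ 95 = f6
65 ^ bf = da
73 ^ 3e = 4d
73 ^ 0a = 79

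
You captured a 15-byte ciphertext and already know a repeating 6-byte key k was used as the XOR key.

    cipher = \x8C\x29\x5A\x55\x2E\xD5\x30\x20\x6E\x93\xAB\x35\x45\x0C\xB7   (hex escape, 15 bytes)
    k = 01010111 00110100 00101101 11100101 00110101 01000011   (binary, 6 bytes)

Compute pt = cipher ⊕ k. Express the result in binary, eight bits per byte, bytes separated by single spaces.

11011011 00011101 01110111 10110000 00011011 10010110 01100111 00010100 01000011 01110110 10011110 01110110 00010010 00111000 10011010

The 6-byte key repeats, so the effective keystream is 57 34 2d e5 35 43 57 34 2d e5 35 43 57 34 2d.
byte 0: 10001100 ^ 01010111 = 11011011
byte 1: 00101001 ^ 00110100 = 00011101
byte 2: 01011010 ^ 00101101 = 01110111
byte 3: 01010101 ^ 11100101 = 10110000
byte 4: 00101110 ^ 00110101 = 00011011
byte 5: 11010101 ^ 01000011 = 10010110
byte 6: 00110000 ^ 01010111 = 01100111
byte 7: 00100000 ^ 00110100 = 00010100
byte 8: 01101110 ^ 00101101 = 01000011
byte 9: 10010011 ^ 11100101 = 01110110
byte 10: 10101011 ^ 00110101 = 10011110
byte 11: 00110101 ^ 01000011 = 01110110
byte 12: 01000101 ^ 01010111 = 00010010
byte 13: 00001100 ^ 00110100 = 00111000
byte 14: 10110111 ^ 00101101 = 10011010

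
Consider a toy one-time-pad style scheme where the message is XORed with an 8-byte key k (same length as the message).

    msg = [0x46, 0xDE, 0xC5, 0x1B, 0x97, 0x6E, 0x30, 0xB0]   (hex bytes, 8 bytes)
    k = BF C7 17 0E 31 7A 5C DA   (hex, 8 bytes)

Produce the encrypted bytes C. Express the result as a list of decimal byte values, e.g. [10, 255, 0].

46 XOR bf = f9
de XOR c7 = 19
c5 XOR 17 = d2
1b XOR 0e = 15
97 XOR 31 = a6
6e XOR 7a = 14
30 XOR 5c = 6c
b0 XOR da = 6a

[249, 25, 210, 21, 166, 20, 108, 106]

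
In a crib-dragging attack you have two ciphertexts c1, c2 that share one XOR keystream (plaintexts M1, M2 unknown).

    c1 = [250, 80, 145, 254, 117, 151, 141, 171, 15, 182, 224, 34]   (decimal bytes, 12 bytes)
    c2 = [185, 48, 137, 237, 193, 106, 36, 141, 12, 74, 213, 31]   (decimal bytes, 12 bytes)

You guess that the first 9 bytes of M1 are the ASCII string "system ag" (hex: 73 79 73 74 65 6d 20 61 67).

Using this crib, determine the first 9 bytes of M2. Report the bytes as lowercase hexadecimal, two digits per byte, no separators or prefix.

30196b67d190894764

First, c1 ⊕ c2 = (M1 ⊕ K) ⊕ (M2 ⊕ K) = M1 ⊕ M2, so the key drops out. Then M2 = (M1 ⊕ M2) ⊕ M1 over the first 9 bytes.
byte 0: (fa ^ b9) ^ 73 = 43 ^ 73 = 30
byte 1: (50 ^ 30) ^ 79 = 60 ^ 79 = 19
byte 2: (91 ^ 89) ^ 73 = 18 ^ 73 = 6b
byte 3: (fe ^ ed) ^ 74 = 13 ^ 74 = 67
byte 4: (75 ^ c1) ^ 65 = b4 ^ 65 = d1
byte 5: (97 ^ 6a) ^ 6d = fd ^ 6d = 90
byte 6: (8d ^ 24) ^ 20 = a9 ^ 20 = 89
byte 7: (ab ^ 8d) ^ 61 = 26 ^ 61 = 47
byte 8: (0f ^ 0c) ^ 67 = 03 ^ 67 = 64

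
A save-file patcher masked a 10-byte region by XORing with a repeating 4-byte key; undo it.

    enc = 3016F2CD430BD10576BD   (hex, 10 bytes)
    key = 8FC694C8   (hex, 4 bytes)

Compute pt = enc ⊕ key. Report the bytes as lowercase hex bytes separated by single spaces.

bf d0 66 05 cc cd 45 cd f9 7b

The 4-byte key repeats, so the effective keystream is 8f c6 94 c8 8f c6 94 c8 8f c6.
byte 0: 30 xor 8f = bf
byte 1: 16 xor c6 = d0
byte 2: f2 xor 94 = 66
byte 3: cd xor c8 = 05
byte 4: 43 xor 8f = cc
byte 5: 0b xor c6 = cd
byte 6: d1 xor 94 = 45
byte 7: 05 xor c8 = cd
byte 8: 76 xor 8f = f9
byte 9: bd xor c6 = 7b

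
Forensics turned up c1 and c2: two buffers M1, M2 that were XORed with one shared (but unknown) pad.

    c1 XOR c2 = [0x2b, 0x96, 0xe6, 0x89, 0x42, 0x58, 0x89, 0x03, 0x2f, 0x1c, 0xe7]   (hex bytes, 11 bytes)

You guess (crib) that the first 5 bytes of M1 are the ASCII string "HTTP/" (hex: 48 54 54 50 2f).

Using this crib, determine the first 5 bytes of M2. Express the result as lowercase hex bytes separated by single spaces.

63 c2 b2 d9 6d

Since c1 ⊕ c2 = M1 ⊕ M2, XORing with the guessed M1 bytes yields the corresponding M2 bytes: M2 = (c1 ⊕ c2) ⊕ M1.
2b XOR 48 = 63
96 XOR 54 = c2
e6 XOR 54 = b2
89 XOR 50 = d9
42 XOR 2f = 6d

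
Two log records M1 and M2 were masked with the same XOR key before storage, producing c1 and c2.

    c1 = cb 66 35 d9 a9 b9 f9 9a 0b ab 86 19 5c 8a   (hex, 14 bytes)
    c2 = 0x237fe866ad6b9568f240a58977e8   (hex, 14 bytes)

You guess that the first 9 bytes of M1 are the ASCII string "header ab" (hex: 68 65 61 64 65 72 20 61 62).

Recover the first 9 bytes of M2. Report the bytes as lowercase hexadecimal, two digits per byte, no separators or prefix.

807cbcdb61a04c939b

First, c1 ⊕ c2 = (M1 ⊕ K) ⊕ (M2 ⊕ K) = M1 ⊕ M2, so the key drops out. Then M2 = (M1 ⊕ M2) ⊕ M1 over the first 9 bytes.
byte 0: (cb ⊕ 23) ⊕ 68 = e8 ⊕ 68 = 80
byte 1: (66 ⊕ 7f) ⊕ 65 = 19 ⊕ 65 = 7c
byte 2: (35 ⊕ e8) ⊕ 61 = dd ⊕ 61 = bc
byte 3: (d9 ⊕ 66) ⊕ 64 = bf ⊕ 64 = db
byte 4: (a9 ⊕ ad) ⊕ 65 = 04 ⊕ 65 = 61
byte 5: (b9 ⊕ 6b) ⊕ 72 = d2 ⊕ 72 = a0
byte 6: (f9 ⊕ 95) ⊕ 20 = 6c ⊕ 20 = 4c
byte 7: (9a ⊕ 68) ⊕ 61 = f2 ⊕ 61 = 93
byte 8: (0b ⊕ f2) ⊕ 62 = f9 ⊕ 62 = 9b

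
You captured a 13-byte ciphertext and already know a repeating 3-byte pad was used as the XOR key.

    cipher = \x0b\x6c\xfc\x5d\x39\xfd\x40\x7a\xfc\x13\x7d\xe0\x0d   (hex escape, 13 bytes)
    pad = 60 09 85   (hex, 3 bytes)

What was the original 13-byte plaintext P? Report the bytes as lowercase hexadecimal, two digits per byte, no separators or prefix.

6b65793d30782073797374656d

The 3-byte key repeats, so the effective keystream is 60 09 85 60 09 85 60 09 85 60 09 85 60.
byte 0: 0b ^ 60 = 6b
byte 1: 6c ^ 09 = 65
byte 2: fc ^ 85 = 79
byte 3: 5d ^ 60 = 3d
byte 4: 39 ^ 09 = 30
byte 5: fd ^ 85 = 78
byte 6: 40 ^ 60 = 20
byte 7: 7a ^ 09 = 73
byte 8: fc ^ 85 = 79
byte 9: 13 ^ 60 = 73
byte 10: 7d ^ 09 = 74
byte 11: e0 ^ 85 = 65
byte 12: 0d ^ 60 = 6d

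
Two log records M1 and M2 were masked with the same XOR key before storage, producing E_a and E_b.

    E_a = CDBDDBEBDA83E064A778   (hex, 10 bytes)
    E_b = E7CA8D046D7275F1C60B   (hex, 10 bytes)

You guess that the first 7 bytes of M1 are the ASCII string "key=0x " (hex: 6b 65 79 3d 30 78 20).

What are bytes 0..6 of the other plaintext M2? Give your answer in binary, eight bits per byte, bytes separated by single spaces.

01000001 00010010 00101111 11010010 10000111 10001001 10110101

First, E_a ⊕ E_b = (M1 ⊕ K) ⊕ (M2 ⊕ K) = M1 ⊕ M2, so the key drops out. Then M2 = (M1 ⊕ M2) ⊕ M1 over the first 7 bytes.
byte 0: (cd ⊕ e7) ⊕ 6b = 2a ⊕ 6b = 41
byte 1: (bd ⊕ ca) ⊕ 65 = 77 ⊕ 65 = 12
byte 2: (db ⊕ 8d) ⊕ 79 = 56 ⊕ 79 = 2f
byte 3: (eb ⊕ 04) ⊕ 3d = ef ⊕ 3d = d2
byte 4: (da ⊕ 6d) ⊕ 30 = b7 ⊕ 30 = 87
byte 5: (83 ⊕ 72) ⊕ 78 = f1 ⊕ 78 = 89
byte 6: (e0 ⊕ 75) ⊕ 20 = 95 ⊕ 20 = b5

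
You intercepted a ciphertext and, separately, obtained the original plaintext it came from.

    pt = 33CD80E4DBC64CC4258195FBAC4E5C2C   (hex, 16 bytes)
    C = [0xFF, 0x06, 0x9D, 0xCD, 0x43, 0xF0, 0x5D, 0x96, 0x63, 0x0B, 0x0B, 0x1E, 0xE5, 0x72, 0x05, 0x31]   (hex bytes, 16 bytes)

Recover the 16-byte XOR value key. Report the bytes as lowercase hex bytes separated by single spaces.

Since C = pt ⊕ key, XORing both sides with pt gives key = pt ⊕ C.
33 xor ff = cc
cd xor 06 = cb
80 xor 9d = 1d
e4 xor cd = 29
db xor 43 = 98
c6 xor f0 = 36
4c xor 5d = 11
c4 xor 96 = 52
25 xor 63 = 46
81 xor 0b = 8a
95 xor 0b = 9e
fb xor 1e = e5
ac xor e5 = 49
4e xor 72 = 3c
5c xor 05 = 59
2c xor 31 = 1d

cc cb 1d 29 98 36 11 52 46 8a 9e e5 49 3c 59 1d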